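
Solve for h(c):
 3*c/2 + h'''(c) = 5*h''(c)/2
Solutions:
 h(c) = C1 + C2*c + C3*exp(5*c/2) + c^3/10 + 3*c^2/25


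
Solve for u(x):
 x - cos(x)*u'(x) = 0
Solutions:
 u(x) = C1 + Integral(x/cos(x), x)


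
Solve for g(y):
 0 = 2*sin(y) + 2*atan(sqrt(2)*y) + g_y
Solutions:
 g(y) = C1 - 2*y*atan(sqrt(2)*y) + sqrt(2)*log(2*y^2 + 1)/2 + 2*cos(y)


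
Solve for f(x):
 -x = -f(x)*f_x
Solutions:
 f(x) = -sqrt(C1 + x^2)
 f(x) = sqrt(C1 + x^2)


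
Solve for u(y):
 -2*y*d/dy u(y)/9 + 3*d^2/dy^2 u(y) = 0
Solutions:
 u(y) = C1 + C2*erfi(sqrt(3)*y/9)


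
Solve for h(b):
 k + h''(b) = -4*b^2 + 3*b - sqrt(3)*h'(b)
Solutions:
 h(b) = C1 + C2*exp(-sqrt(3)*b) - 4*sqrt(3)*b^3/9 + sqrt(3)*b^2/2 + 4*b^2/3 - sqrt(3)*b*k/3 - 8*sqrt(3)*b/9 - b


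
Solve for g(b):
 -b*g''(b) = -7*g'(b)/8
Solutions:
 g(b) = C1 + C2*b^(15/8)


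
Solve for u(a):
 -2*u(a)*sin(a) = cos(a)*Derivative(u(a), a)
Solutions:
 u(a) = C1*cos(a)^2


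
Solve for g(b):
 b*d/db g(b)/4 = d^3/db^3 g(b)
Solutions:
 g(b) = C1 + Integral(C2*airyai(2^(1/3)*b/2) + C3*airybi(2^(1/3)*b/2), b)


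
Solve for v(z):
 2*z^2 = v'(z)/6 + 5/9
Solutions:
 v(z) = C1 + 4*z^3 - 10*z/3


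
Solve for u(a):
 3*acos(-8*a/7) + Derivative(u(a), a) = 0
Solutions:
 u(a) = C1 - 3*a*acos(-8*a/7) - 3*sqrt(49 - 64*a^2)/8


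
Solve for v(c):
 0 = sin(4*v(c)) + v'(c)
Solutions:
 v(c) = -acos((-C1 - exp(8*c))/(C1 - exp(8*c)))/4 + pi/2
 v(c) = acos((-C1 - exp(8*c))/(C1 - exp(8*c)))/4


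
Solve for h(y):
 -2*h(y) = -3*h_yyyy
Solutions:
 h(y) = C1*exp(-2^(1/4)*3^(3/4)*y/3) + C2*exp(2^(1/4)*3^(3/4)*y/3) + C3*sin(2^(1/4)*3^(3/4)*y/3) + C4*cos(2^(1/4)*3^(3/4)*y/3)


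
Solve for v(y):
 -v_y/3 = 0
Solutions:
 v(y) = C1


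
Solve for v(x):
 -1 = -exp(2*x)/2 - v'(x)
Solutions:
 v(x) = C1 + x - exp(2*x)/4


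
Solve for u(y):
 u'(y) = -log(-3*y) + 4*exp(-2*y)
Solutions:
 u(y) = C1 - y*log(-y) + y*(1 - log(3)) - 2*exp(-2*y)


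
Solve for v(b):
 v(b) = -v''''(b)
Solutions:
 v(b) = (C1*sin(sqrt(2)*b/2) + C2*cos(sqrt(2)*b/2))*exp(-sqrt(2)*b/2) + (C3*sin(sqrt(2)*b/2) + C4*cos(sqrt(2)*b/2))*exp(sqrt(2)*b/2)


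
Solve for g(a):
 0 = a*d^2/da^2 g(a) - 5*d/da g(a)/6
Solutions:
 g(a) = C1 + C2*a^(11/6)


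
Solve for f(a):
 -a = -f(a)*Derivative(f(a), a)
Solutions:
 f(a) = -sqrt(C1 + a^2)
 f(a) = sqrt(C1 + a^2)


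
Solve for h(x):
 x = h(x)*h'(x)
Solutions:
 h(x) = -sqrt(C1 + x^2)
 h(x) = sqrt(C1 + x^2)


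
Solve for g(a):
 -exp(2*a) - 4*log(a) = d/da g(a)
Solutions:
 g(a) = C1 - 4*a*log(a) + 4*a - exp(2*a)/2


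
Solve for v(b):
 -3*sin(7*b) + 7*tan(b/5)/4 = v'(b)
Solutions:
 v(b) = C1 - 35*log(cos(b/5))/4 + 3*cos(7*b)/7


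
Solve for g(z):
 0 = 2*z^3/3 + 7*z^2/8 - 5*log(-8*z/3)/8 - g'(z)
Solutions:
 g(z) = C1 + z^4/6 + 7*z^3/24 - 5*z*log(-z)/8 + 5*z*(-3*log(2) + 1 + log(3))/8


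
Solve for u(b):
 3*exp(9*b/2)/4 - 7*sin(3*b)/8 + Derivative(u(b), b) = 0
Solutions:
 u(b) = C1 - exp(9*b/2)/6 - 7*cos(3*b)/24


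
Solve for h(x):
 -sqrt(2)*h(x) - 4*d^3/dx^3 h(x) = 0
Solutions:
 h(x) = C3*exp(-sqrt(2)*x/2) + (C1*sin(sqrt(6)*x/4) + C2*cos(sqrt(6)*x/4))*exp(sqrt(2)*x/4)


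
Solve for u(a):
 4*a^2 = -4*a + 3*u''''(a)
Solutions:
 u(a) = C1 + C2*a + C3*a^2 + C4*a^3 + a^6/270 + a^5/90


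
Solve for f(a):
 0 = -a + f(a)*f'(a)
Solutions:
 f(a) = -sqrt(C1 + a^2)
 f(a) = sqrt(C1 + a^2)


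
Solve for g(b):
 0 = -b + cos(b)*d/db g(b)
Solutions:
 g(b) = C1 + Integral(b/cos(b), b)


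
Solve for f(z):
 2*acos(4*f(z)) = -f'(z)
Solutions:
 Integral(1/acos(4*_y), (_y, f(z))) = C1 - 2*z


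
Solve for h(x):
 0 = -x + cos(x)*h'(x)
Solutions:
 h(x) = C1 + Integral(x/cos(x), x)


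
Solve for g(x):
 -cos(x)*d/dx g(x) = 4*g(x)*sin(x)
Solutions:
 g(x) = C1*cos(x)^4


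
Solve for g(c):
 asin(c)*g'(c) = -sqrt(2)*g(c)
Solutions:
 g(c) = C1*exp(-sqrt(2)*Integral(1/asin(c), c))


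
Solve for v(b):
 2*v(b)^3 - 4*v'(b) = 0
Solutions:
 v(b) = -sqrt(-1/(C1 + b))
 v(b) = sqrt(-1/(C1 + b))


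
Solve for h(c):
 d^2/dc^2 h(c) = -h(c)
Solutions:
 h(c) = C1*sin(c) + C2*cos(c)


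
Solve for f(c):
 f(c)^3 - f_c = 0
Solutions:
 f(c) = -sqrt(2)*sqrt(-1/(C1 + c))/2
 f(c) = sqrt(2)*sqrt(-1/(C1 + c))/2


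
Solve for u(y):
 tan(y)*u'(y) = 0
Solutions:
 u(y) = C1


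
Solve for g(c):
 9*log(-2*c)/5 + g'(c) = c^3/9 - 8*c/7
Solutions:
 g(c) = C1 + c^4/36 - 4*c^2/7 - 9*c*log(-c)/5 + 9*c*(1 - log(2))/5


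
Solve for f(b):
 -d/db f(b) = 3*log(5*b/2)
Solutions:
 f(b) = C1 - 3*b*log(b) + b*log(8/125) + 3*b


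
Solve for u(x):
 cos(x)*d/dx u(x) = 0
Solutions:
 u(x) = C1


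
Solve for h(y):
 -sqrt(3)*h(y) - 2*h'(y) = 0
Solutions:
 h(y) = C1*exp(-sqrt(3)*y/2)


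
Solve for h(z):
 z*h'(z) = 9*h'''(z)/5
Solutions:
 h(z) = C1 + Integral(C2*airyai(15^(1/3)*z/3) + C3*airybi(15^(1/3)*z/3), z)


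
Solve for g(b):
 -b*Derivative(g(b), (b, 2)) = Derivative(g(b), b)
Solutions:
 g(b) = C1 + C2*log(b)


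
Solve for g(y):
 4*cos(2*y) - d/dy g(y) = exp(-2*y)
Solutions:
 g(y) = C1 + 2*sin(2*y) + exp(-2*y)/2


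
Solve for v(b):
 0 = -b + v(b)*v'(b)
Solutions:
 v(b) = -sqrt(C1 + b^2)
 v(b) = sqrt(C1 + b^2)


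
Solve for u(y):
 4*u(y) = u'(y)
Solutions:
 u(y) = C1*exp(4*y)


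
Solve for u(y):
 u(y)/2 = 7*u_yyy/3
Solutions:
 u(y) = C3*exp(14^(2/3)*3^(1/3)*y/14) + (C1*sin(14^(2/3)*3^(5/6)*y/28) + C2*cos(14^(2/3)*3^(5/6)*y/28))*exp(-14^(2/3)*3^(1/3)*y/28)


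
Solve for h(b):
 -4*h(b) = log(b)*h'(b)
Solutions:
 h(b) = C1*exp(-4*li(b))


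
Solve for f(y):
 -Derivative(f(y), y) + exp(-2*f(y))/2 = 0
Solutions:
 f(y) = log(-sqrt(C1 + y))
 f(y) = log(C1 + y)/2


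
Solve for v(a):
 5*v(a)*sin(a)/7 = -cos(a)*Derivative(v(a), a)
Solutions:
 v(a) = C1*cos(a)^(5/7)


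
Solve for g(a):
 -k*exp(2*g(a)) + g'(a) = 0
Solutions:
 g(a) = log(-sqrt(-1/(C1 + a*k))) - log(2)/2
 g(a) = log(-1/(C1 + a*k))/2 - log(2)/2


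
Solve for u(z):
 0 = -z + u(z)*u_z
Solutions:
 u(z) = -sqrt(C1 + z^2)
 u(z) = sqrt(C1 + z^2)


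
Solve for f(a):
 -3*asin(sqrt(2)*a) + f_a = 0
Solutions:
 f(a) = C1 + 3*a*asin(sqrt(2)*a) + 3*sqrt(2)*sqrt(1 - 2*a^2)/2


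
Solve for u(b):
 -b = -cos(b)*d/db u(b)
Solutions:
 u(b) = C1 + Integral(b/cos(b), b)


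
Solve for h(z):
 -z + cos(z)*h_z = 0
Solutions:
 h(z) = C1 + Integral(z/cos(z), z)


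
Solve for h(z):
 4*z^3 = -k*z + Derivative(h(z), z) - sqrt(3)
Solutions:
 h(z) = C1 + k*z^2/2 + z^4 + sqrt(3)*z


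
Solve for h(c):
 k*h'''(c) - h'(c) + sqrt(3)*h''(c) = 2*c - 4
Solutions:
 h(c) = C1 + C2*exp(c*(sqrt(4*k + 3) - sqrt(3))/(2*k)) + C3*exp(-c*(sqrt(4*k + 3) + sqrt(3))/(2*k)) - c^2 - 2*sqrt(3)*c + 4*c


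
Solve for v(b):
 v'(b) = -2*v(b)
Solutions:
 v(b) = C1*exp(-2*b)


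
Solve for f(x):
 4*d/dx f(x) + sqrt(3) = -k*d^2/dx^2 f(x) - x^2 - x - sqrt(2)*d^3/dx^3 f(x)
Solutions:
 f(x) = C1 + C2*exp(sqrt(2)*x*(-k + sqrt(k^2 - 16*sqrt(2)))/4) + C3*exp(-sqrt(2)*x*(k + sqrt(k^2 - 16*sqrt(2)))/4) - k^2*x/32 + k*x^2/16 + k*x/16 - x^3/12 - x^2/8 - sqrt(3)*x/4 + sqrt(2)*x/8


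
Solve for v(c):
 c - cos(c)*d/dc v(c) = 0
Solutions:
 v(c) = C1 + Integral(c/cos(c), c)


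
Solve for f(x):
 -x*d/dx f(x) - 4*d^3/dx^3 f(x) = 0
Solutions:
 f(x) = C1 + Integral(C2*airyai(-2^(1/3)*x/2) + C3*airybi(-2^(1/3)*x/2), x)


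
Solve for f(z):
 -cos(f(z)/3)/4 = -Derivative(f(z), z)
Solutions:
 -z/4 - 3*log(sin(f(z)/3) - 1)/2 + 3*log(sin(f(z)/3) + 1)/2 = C1


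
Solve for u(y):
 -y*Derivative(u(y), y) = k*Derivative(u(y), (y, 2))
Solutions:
 u(y) = C1 + C2*sqrt(k)*erf(sqrt(2)*y*sqrt(1/k)/2)


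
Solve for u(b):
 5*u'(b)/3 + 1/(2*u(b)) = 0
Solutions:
 u(b) = -sqrt(C1 - 15*b)/5
 u(b) = sqrt(C1 - 15*b)/5


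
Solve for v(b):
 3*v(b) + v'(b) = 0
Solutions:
 v(b) = C1*exp(-3*b)


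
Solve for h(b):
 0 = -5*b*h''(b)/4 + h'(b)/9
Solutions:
 h(b) = C1 + C2*b^(49/45)


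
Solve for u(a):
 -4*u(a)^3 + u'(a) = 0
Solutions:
 u(a) = -sqrt(2)*sqrt(-1/(C1 + 4*a))/2
 u(a) = sqrt(2)*sqrt(-1/(C1 + 4*a))/2


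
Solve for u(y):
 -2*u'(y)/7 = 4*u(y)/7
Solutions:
 u(y) = C1*exp(-2*y)


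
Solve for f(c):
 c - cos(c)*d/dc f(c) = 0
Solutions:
 f(c) = C1 + Integral(c/cos(c), c)


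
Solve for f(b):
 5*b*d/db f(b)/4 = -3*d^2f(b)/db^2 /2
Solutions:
 f(b) = C1 + C2*erf(sqrt(15)*b/6)


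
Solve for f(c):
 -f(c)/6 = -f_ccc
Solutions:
 f(c) = C3*exp(6^(2/3)*c/6) + (C1*sin(2^(2/3)*3^(1/6)*c/4) + C2*cos(2^(2/3)*3^(1/6)*c/4))*exp(-6^(2/3)*c/12)


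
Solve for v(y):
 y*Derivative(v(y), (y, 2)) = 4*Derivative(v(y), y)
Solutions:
 v(y) = C1 + C2*y^5


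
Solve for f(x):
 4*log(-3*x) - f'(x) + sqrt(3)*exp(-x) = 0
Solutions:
 f(x) = C1 + 4*x*log(-x) + 4*x*(-1 + log(3)) - sqrt(3)*exp(-x)


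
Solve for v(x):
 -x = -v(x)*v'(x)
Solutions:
 v(x) = -sqrt(C1 + x^2)
 v(x) = sqrt(C1 + x^2)


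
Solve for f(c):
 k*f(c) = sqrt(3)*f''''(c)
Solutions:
 f(c) = C1*exp(-3^(7/8)*c*k^(1/4)/3) + C2*exp(3^(7/8)*c*k^(1/4)/3) + C3*exp(-3^(7/8)*I*c*k^(1/4)/3) + C4*exp(3^(7/8)*I*c*k^(1/4)/3)


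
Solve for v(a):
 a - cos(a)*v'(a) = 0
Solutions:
 v(a) = C1 + Integral(a/cos(a), a)


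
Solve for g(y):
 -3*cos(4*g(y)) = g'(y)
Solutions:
 g(y) = -asin((C1 + exp(24*y))/(C1 - exp(24*y)))/4 + pi/4
 g(y) = asin((C1 + exp(24*y))/(C1 - exp(24*y)))/4


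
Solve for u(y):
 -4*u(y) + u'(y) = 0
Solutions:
 u(y) = C1*exp(4*y)


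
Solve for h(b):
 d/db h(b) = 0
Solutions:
 h(b) = C1


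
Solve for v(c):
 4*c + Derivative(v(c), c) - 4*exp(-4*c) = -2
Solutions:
 v(c) = C1 - 2*c^2 - 2*c - exp(-4*c)


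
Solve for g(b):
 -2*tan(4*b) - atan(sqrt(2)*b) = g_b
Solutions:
 g(b) = C1 - b*atan(sqrt(2)*b) + sqrt(2)*log(2*b^2 + 1)/4 + log(cos(4*b))/2


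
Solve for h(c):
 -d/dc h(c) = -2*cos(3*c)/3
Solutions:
 h(c) = C1 + 2*sin(3*c)/9


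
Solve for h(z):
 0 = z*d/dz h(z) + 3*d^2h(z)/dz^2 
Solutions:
 h(z) = C1 + C2*erf(sqrt(6)*z/6)


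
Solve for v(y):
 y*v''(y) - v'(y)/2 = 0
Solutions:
 v(y) = C1 + C2*y^(3/2)


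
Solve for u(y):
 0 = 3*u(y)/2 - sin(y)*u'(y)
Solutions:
 u(y) = C1*(cos(y) - 1)^(3/4)/(cos(y) + 1)^(3/4)


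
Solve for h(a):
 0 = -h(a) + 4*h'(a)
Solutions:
 h(a) = C1*exp(a/4)


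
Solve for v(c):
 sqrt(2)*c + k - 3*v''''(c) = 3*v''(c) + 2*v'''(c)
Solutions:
 v(c) = C1 + C2*c + sqrt(2)*c^3/18 + c^2*(3*k - 2*sqrt(2))/18 + (C3*sin(2*sqrt(2)*c/3) + C4*cos(2*sqrt(2)*c/3))*exp(-c/3)


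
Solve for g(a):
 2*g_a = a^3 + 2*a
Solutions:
 g(a) = C1 + a^4/8 + a^2/2


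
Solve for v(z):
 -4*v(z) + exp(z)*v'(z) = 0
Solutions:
 v(z) = C1*exp(-4*exp(-z))


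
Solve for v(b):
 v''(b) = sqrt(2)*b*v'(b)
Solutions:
 v(b) = C1 + C2*erfi(2^(3/4)*b/2)


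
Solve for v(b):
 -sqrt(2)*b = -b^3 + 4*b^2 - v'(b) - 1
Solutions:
 v(b) = C1 - b^4/4 + 4*b^3/3 + sqrt(2)*b^2/2 - b


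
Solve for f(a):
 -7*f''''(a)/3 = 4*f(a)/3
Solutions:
 f(a) = (C1*sin(7^(3/4)*a/7) + C2*cos(7^(3/4)*a/7))*exp(-7^(3/4)*a/7) + (C3*sin(7^(3/4)*a/7) + C4*cos(7^(3/4)*a/7))*exp(7^(3/4)*a/7)


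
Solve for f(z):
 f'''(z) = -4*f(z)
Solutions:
 f(z) = C3*exp(-2^(2/3)*z) + (C1*sin(2^(2/3)*sqrt(3)*z/2) + C2*cos(2^(2/3)*sqrt(3)*z/2))*exp(2^(2/3)*z/2)


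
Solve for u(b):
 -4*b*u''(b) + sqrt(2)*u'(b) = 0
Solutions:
 u(b) = C1 + C2*b^(sqrt(2)/4 + 1)


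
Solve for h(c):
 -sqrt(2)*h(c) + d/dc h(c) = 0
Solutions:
 h(c) = C1*exp(sqrt(2)*c)


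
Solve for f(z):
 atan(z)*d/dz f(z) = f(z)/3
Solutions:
 f(z) = C1*exp(Integral(1/atan(z), z)/3)


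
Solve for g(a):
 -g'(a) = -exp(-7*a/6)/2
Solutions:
 g(a) = C1 - 3*exp(-7*a/6)/7


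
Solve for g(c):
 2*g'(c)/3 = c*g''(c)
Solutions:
 g(c) = C1 + C2*c^(5/3)


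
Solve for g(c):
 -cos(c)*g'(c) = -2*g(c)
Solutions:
 g(c) = C1*(sin(c) + 1)/(sin(c) - 1)


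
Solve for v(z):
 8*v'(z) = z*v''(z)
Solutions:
 v(z) = C1 + C2*z^9


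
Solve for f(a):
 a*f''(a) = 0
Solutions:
 f(a) = C1 + C2*a


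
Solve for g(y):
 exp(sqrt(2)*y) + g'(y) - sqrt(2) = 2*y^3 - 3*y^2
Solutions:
 g(y) = C1 + y^4/2 - y^3 + sqrt(2)*y - sqrt(2)*exp(sqrt(2)*y)/2


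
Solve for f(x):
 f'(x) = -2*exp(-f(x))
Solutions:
 f(x) = log(C1 - 2*x)


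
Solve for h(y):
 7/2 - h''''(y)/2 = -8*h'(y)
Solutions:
 h(y) = C1 + C4*exp(2*2^(1/3)*y) - 7*y/16 + (C2*sin(2^(1/3)*sqrt(3)*y) + C3*cos(2^(1/3)*sqrt(3)*y))*exp(-2^(1/3)*y)


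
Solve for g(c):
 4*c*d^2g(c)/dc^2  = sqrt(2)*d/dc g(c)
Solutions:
 g(c) = C1 + C2*c^(sqrt(2)/4 + 1)


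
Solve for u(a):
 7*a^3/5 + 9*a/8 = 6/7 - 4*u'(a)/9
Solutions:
 u(a) = C1 - 63*a^4/80 - 81*a^2/64 + 27*a/14


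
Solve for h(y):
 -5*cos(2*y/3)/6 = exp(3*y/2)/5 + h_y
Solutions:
 h(y) = C1 - 2*exp(3*y/2)/15 - 5*sin(2*y/3)/4


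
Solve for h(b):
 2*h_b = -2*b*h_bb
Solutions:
 h(b) = C1 + C2*log(b)


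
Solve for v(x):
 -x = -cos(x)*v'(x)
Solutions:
 v(x) = C1 + Integral(x/cos(x), x)


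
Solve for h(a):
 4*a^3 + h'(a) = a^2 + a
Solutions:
 h(a) = C1 - a^4 + a^3/3 + a^2/2


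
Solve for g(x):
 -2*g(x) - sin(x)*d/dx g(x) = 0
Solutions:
 g(x) = C1*(cos(x) + 1)/(cos(x) - 1)


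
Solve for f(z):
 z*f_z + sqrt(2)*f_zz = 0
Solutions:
 f(z) = C1 + C2*erf(2^(1/4)*z/2)


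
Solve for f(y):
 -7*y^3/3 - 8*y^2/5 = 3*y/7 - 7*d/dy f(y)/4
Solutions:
 f(y) = C1 + y^4/3 + 32*y^3/105 + 6*y^2/49


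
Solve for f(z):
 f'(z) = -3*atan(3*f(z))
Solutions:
 Integral(1/atan(3*_y), (_y, f(z))) = C1 - 3*z


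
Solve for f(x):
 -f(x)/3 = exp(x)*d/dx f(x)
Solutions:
 f(x) = C1*exp(exp(-x)/3)


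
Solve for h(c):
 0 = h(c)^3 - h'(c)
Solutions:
 h(c) = -sqrt(2)*sqrt(-1/(C1 + c))/2
 h(c) = sqrt(2)*sqrt(-1/(C1 + c))/2


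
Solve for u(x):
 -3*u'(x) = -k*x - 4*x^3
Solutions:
 u(x) = C1 + k*x^2/6 + x^4/3


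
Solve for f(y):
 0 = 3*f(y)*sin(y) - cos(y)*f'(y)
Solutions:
 f(y) = C1/cos(y)^3


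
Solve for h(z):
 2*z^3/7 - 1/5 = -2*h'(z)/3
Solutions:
 h(z) = C1 - 3*z^4/28 + 3*z/10


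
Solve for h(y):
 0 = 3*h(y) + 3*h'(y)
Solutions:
 h(y) = C1*exp(-y)


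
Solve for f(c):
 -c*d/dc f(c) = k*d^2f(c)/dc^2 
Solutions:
 f(c) = C1 + C2*sqrt(k)*erf(sqrt(2)*c*sqrt(1/k)/2)


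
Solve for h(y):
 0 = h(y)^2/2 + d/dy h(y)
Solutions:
 h(y) = 2/(C1 + y)


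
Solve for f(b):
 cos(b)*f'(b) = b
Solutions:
 f(b) = C1 + Integral(b/cos(b), b)


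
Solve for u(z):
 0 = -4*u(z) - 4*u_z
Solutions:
 u(z) = C1*exp(-z)


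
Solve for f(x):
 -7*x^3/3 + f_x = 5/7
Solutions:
 f(x) = C1 + 7*x^4/12 + 5*x/7


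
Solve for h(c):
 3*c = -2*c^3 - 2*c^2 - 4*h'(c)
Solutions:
 h(c) = C1 - c^4/8 - c^3/6 - 3*c^2/8


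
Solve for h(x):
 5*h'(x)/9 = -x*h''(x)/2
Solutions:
 h(x) = C1 + C2/x^(1/9)


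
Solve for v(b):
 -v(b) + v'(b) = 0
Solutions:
 v(b) = C1*exp(b)


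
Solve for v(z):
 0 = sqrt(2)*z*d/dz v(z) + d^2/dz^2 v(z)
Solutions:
 v(z) = C1 + C2*erf(2^(3/4)*z/2)


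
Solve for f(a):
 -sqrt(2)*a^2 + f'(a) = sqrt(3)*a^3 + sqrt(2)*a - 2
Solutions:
 f(a) = C1 + sqrt(3)*a^4/4 + sqrt(2)*a^3/3 + sqrt(2)*a^2/2 - 2*a


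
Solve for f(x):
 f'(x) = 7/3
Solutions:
 f(x) = C1 + 7*x/3


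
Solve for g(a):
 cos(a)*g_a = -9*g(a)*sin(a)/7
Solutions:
 g(a) = C1*cos(a)^(9/7)


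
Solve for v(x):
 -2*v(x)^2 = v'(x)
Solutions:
 v(x) = 1/(C1 + 2*x)


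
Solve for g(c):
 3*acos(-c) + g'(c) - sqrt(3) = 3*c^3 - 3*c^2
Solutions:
 g(c) = C1 + 3*c^4/4 - c^3 - 3*c*acos(-c) + sqrt(3)*c - 3*sqrt(1 - c^2)


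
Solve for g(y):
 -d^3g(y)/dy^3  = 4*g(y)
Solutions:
 g(y) = C3*exp(-2^(2/3)*y) + (C1*sin(2^(2/3)*sqrt(3)*y/2) + C2*cos(2^(2/3)*sqrt(3)*y/2))*exp(2^(2/3)*y/2)


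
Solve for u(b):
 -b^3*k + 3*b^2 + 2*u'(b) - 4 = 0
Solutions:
 u(b) = C1 + b^4*k/8 - b^3/2 + 2*b


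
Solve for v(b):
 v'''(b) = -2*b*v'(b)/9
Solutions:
 v(b) = C1 + Integral(C2*airyai(-6^(1/3)*b/3) + C3*airybi(-6^(1/3)*b/3), b)


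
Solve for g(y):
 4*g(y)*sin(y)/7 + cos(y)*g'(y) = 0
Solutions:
 g(y) = C1*cos(y)^(4/7)


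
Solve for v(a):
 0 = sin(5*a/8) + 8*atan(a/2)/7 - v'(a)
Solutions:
 v(a) = C1 + 8*a*atan(a/2)/7 - 8*log(a^2 + 4)/7 - 8*cos(5*a/8)/5


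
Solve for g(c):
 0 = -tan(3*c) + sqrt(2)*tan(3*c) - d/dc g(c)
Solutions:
 g(c) = C1 - sqrt(2)*log(cos(3*c))/3 + log(cos(3*c))/3


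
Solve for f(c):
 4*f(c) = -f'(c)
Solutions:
 f(c) = C1*exp(-4*c)


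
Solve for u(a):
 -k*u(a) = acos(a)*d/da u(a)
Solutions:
 u(a) = C1*exp(-k*Integral(1/acos(a), a))


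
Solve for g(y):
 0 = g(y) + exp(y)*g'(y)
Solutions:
 g(y) = C1*exp(exp(-y))


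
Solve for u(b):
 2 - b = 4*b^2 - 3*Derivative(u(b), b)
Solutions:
 u(b) = C1 + 4*b^3/9 + b^2/6 - 2*b/3


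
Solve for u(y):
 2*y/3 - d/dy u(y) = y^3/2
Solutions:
 u(y) = C1 - y^4/8 + y^2/3


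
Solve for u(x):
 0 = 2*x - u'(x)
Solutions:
 u(x) = C1 + x^2


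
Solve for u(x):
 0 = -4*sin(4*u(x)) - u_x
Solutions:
 u(x) = -acos((-C1 - exp(32*x))/(C1 - exp(32*x)))/4 + pi/2
 u(x) = acos((-C1 - exp(32*x))/(C1 - exp(32*x)))/4


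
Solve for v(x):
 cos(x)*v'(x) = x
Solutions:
 v(x) = C1 + Integral(x/cos(x), x)


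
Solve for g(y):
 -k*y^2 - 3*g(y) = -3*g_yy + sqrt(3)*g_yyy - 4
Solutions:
 g(y) = C1*exp(y*(2*2^(1/3)*3^(2/3)/(3*sqrt(15) + 7*sqrt(3))^(1/3) + 2^(2/3)*3^(1/3)*(3*sqrt(15) + 7*sqrt(3))^(1/3) + 4*sqrt(3))/12)*sin(2^(1/3)*3^(1/6)*y*(-2^(1/3)*3^(2/3)*(3*sqrt(15) + 7*sqrt(3))^(1/3) + 6/(3*sqrt(15) + 7*sqrt(3))^(1/3))/12) + C2*exp(y*(2*2^(1/3)*3^(2/3)/(3*sqrt(15) + 7*sqrt(3))^(1/3) + 2^(2/3)*3^(1/3)*(3*sqrt(15) + 7*sqrt(3))^(1/3) + 4*sqrt(3))/12)*cos(2^(1/3)*3^(1/6)*y*(-2^(1/3)*3^(2/3)*(3*sqrt(15) + 7*sqrt(3))^(1/3) + 6/(3*sqrt(15) + 7*sqrt(3))^(1/3))/12) + C3*exp(y*(-2^(2/3)*3^(1/3)*(3*sqrt(15) + 7*sqrt(3))^(1/3) - 2*2^(1/3)*3^(2/3)/(3*sqrt(15) + 7*sqrt(3))^(1/3) + 2*sqrt(3))/6) - k*y^2/3 - 2*k/3 + 4/3


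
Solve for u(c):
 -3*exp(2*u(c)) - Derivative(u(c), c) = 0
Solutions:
 u(c) = log(-sqrt(-1/(C1 - 3*c))) - log(2)/2
 u(c) = log(-1/(C1 - 3*c))/2 - log(2)/2


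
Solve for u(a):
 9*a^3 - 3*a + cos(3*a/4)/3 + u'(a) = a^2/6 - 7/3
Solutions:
 u(a) = C1 - 9*a^4/4 + a^3/18 + 3*a^2/2 - 7*a/3 - 4*sin(3*a/4)/9


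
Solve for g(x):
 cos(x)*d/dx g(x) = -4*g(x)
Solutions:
 g(x) = C1*(sin(x)^2 - 2*sin(x) + 1)/(sin(x)^2 + 2*sin(x) + 1)


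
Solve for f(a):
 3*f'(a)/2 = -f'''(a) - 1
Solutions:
 f(a) = C1 + C2*sin(sqrt(6)*a/2) + C3*cos(sqrt(6)*a/2) - 2*a/3


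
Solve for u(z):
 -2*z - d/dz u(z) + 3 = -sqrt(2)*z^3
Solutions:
 u(z) = C1 + sqrt(2)*z^4/4 - z^2 + 3*z


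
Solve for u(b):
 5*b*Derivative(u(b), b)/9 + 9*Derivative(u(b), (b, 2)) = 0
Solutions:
 u(b) = C1 + C2*erf(sqrt(10)*b/18)


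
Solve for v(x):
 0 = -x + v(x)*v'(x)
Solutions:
 v(x) = -sqrt(C1 + x^2)
 v(x) = sqrt(C1 + x^2)


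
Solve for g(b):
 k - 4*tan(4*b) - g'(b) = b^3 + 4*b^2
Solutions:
 g(b) = C1 - b^4/4 - 4*b^3/3 + b*k + log(cos(4*b))


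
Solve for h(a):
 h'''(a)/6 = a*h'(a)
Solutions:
 h(a) = C1 + Integral(C2*airyai(6^(1/3)*a) + C3*airybi(6^(1/3)*a), a)


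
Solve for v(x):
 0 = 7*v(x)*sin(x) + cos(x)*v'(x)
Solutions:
 v(x) = C1*cos(x)^7


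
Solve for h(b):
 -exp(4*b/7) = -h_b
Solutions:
 h(b) = C1 + 7*exp(4*b/7)/4


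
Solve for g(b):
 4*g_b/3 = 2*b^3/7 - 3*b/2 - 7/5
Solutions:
 g(b) = C1 + 3*b^4/56 - 9*b^2/16 - 21*b/20


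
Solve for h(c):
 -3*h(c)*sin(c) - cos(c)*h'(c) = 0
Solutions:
 h(c) = C1*cos(c)^3


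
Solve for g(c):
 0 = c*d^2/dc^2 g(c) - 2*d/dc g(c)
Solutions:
 g(c) = C1 + C2*c^3


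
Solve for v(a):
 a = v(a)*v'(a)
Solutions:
 v(a) = -sqrt(C1 + a^2)
 v(a) = sqrt(C1 + a^2)


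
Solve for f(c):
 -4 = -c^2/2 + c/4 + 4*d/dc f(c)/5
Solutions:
 f(c) = C1 + 5*c^3/24 - 5*c^2/32 - 5*c


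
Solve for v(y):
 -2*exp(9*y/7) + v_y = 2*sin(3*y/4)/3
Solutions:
 v(y) = C1 + 14*exp(9*y/7)/9 - 8*cos(3*y/4)/9


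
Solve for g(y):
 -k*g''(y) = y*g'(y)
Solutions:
 g(y) = C1 + C2*sqrt(k)*erf(sqrt(2)*y*sqrt(1/k)/2)


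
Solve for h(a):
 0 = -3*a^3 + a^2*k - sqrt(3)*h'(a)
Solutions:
 h(a) = C1 - sqrt(3)*a^4/4 + sqrt(3)*a^3*k/9


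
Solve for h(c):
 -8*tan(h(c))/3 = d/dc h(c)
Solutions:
 h(c) = pi - asin(C1*exp(-8*c/3))
 h(c) = asin(C1*exp(-8*c/3))


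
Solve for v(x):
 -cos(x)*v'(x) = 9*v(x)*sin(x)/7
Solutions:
 v(x) = C1*cos(x)^(9/7)


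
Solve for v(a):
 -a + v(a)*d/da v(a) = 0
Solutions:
 v(a) = -sqrt(C1 + a^2)
 v(a) = sqrt(C1 + a^2)


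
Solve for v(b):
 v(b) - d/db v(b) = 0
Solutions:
 v(b) = C1*exp(b)


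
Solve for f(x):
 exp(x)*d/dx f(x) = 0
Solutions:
 f(x) = C1


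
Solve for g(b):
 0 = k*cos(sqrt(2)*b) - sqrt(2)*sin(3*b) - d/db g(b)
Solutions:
 g(b) = C1 + sqrt(2)*k*sin(sqrt(2)*b)/2 + sqrt(2)*cos(3*b)/3


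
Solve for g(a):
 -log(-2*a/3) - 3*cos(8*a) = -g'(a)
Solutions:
 g(a) = C1 + a*log(-a) - a*log(3) - a + a*log(2) + 3*sin(8*a)/8


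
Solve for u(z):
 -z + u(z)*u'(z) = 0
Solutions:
 u(z) = -sqrt(C1 + z^2)
 u(z) = sqrt(C1 + z^2)


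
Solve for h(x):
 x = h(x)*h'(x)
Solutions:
 h(x) = -sqrt(C1 + x^2)
 h(x) = sqrt(C1 + x^2)


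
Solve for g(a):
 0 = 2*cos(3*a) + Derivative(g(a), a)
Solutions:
 g(a) = C1 - 2*sin(3*a)/3


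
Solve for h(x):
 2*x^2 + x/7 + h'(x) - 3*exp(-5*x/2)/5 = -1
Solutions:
 h(x) = C1 - 2*x^3/3 - x^2/14 - x - 6*exp(-5*x/2)/25


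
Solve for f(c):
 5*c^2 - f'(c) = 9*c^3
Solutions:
 f(c) = C1 - 9*c^4/4 + 5*c^3/3


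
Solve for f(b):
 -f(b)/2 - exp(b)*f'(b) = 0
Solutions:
 f(b) = C1*exp(exp(-b)/2)


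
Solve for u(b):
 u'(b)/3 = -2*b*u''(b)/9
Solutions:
 u(b) = C1 + C2/sqrt(b)


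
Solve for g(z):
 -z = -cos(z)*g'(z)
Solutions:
 g(z) = C1 + Integral(z/cos(z), z)


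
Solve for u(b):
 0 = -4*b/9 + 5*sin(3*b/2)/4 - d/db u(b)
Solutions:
 u(b) = C1 - 2*b^2/9 - 5*cos(3*b/2)/6


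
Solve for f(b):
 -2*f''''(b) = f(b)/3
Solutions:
 f(b) = (C1*sin(2^(1/4)*3^(3/4)*b/6) + C2*cos(2^(1/4)*3^(3/4)*b/6))*exp(-2^(1/4)*3^(3/4)*b/6) + (C3*sin(2^(1/4)*3^(3/4)*b/6) + C4*cos(2^(1/4)*3^(3/4)*b/6))*exp(2^(1/4)*3^(3/4)*b/6)


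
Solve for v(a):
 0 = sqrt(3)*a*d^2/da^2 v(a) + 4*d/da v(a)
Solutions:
 v(a) = C1 + C2*a^(1 - 4*sqrt(3)/3)


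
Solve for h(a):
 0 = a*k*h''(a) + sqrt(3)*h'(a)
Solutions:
 h(a) = C1 + a^(((re(k) - sqrt(3))*re(k) + im(k)^2)/(re(k)^2 + im(k)^2))*(C2*sin(sqrt(3)*log(a)*Abs(im(k))/(re(k)^2 + im(k)^2)) + C3*cos(sqrt(3)*log(a)*im(k)/(re(k)^2 + im(k)^2)))


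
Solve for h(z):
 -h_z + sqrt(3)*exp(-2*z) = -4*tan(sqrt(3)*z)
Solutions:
 h(z) = C1 + 2*sqrt(3)*log(tan(sqrt(3)*z)^2 + 1)/3 - sqrt(3)*exp(-2*z)/2


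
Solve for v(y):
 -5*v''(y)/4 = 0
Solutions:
 v(y) = C1 + C2*y


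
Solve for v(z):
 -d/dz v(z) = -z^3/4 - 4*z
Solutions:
 v(z) = C1 + z^4/16 + 2*z^2


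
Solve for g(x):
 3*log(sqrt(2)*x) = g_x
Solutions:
 g(x) = C1 + 3*x*log(x) - 3*x + 3*x*log(2)/2


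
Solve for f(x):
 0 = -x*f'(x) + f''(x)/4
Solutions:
 f(x) = C1 + C2*erfi(sqrt(2)*x)


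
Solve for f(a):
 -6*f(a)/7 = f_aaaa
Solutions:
 f(a) = (C1*sin(14^(3/4)*3^(1/4)*a/14) + C2*cos(14^(3/4)*3^(1/4)*a/14))*exp(-14^(3/4)*3^(1/4)*a/14) + (C3*sin(14^(3/4)*3^(1/4)*a/14) + C4*cos(14^(3/4)*3^(1/4)*a/14))*exp(14^(3/4)*3^(1/4)*a/14)


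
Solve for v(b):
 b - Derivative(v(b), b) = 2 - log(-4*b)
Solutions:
 v(b) = C1 + b^2/2 + b*log(-b) + b*(-3 + 2*log(2))


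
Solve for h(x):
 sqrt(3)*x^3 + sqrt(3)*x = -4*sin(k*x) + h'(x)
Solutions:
 h(x) = C1 + sqrt(3)*x^4/4 + sqrt(3)*x^2/2 - 4*cos(k*x)/k


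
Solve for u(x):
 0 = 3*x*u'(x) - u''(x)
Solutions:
 u(x) = C1 + C2*erfi(sqrt(6)*x/2)


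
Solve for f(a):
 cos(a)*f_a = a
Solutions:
 f(a) = C1 + Integral(a/cos(a), a)


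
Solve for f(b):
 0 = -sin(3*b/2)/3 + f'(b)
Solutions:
 f(b) = C1 - 2*cos(3*b/2)/9


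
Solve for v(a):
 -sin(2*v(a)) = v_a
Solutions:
 v(a) = pi - acos((-C1 - exp(4*a))/(C1 - exp(4*a)))/2
 v(a) = acos((-C1 - exp(4*a))/(C1 - exp(4*a)))/2


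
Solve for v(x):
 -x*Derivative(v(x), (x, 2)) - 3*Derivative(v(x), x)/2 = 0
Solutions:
 v(x) = C1 + C2/sqrt(x)


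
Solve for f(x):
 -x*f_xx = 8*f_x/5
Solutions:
 f(x) = C1 + C2/x^(3/5)


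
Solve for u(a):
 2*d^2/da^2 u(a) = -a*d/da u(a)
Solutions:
 u(a) = C1 + C2*erf(a/2)


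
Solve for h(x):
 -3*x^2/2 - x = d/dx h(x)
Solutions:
 h(x) = C1 - x^3/2 - x^2/2


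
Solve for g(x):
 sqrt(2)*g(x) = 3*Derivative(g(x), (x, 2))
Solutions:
 g(x) = C1*exp(-2^(1/4)*sqrt(3)*x/3) + C2*exp(2^(1/4)*sqrt(3)*x/3)


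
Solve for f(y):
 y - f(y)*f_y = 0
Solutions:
 f(y) = -sqrt(C1 + y^2)
 f(y) = sqrt(C1 + y^2)


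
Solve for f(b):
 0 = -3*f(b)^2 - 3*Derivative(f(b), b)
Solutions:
 f(b) = 1/(C1 + b)


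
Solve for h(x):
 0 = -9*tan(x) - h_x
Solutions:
 h(x) = C1 + 9*log(cos(x))


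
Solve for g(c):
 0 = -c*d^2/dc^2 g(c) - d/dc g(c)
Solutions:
 g(c) = C1 + C2*log(c)


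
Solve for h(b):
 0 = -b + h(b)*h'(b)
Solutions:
 h(b) = -sqrt(C1 + b^2)
 h(b) = sqrt(C1 + b^2)


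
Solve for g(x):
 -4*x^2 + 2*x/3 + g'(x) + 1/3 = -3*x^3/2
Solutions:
 g(x) = C1 - 3*x^4/8 + 4*x^3/3 - x^2/3 - x/3


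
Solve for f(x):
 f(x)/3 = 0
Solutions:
 f(x) = 0


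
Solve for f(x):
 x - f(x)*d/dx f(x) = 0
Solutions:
 f(x) = -sqrt(C1 + x^2)
 f(x) = sqrt(C1 + x^2)


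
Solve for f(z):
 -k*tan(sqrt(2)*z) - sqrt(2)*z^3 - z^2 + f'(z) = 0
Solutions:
 f(z) = C1 - sqrt(2)*k*log(cos(sqrt(2)*z))/2 + sqrt(2)*z^4/4 + z^3/3


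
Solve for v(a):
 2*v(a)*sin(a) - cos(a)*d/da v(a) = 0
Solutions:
 v(a) = C1/cos(a)^2


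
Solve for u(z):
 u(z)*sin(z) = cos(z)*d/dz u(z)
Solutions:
 u(z) = C1/cos(z)


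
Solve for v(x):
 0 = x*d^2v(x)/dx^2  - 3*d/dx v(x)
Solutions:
 v(x) = C1 + C2*x^4


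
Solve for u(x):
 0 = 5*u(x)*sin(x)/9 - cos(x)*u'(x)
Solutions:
 u(x) = C1/cos(x)^(5/9)


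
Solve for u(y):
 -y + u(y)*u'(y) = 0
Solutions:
 u(y) = -sqrt(C1 + y^2)
 u(y) = sqrt(C1 + y^2)


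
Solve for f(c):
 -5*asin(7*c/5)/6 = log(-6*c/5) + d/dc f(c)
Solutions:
 f(c) = C1 - c*log(-c) - 5*c*asin(7*c/5)/6 - c*log(6) + c + c*log(5) - 5*sqrt(25 - 49*c^2)/42


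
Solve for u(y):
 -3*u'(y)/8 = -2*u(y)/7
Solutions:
 u(y) = C1*exp(16*y/21)


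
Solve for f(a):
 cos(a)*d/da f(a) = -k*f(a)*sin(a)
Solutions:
 f(a) = C1*exp(k*log(cos(a)))


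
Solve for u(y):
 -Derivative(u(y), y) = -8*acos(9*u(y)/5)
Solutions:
 Integral(1/acos(9*_y/5), (_y, u(y))) = C1 + 8*y


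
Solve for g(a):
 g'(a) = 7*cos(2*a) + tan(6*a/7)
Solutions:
 g(a) = C1 - 7*log(cos(6*a/7))/6 + 7*sin(2*a)/2


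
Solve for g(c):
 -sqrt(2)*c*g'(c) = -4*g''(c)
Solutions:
 g(c) = C1 + C2*erfi(2^(3/4)*c/4)


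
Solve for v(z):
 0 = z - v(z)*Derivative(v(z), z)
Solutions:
 v(z) = -sqrt(C1 + z^2)
 v(z) = sqrt(C1 + z^2)


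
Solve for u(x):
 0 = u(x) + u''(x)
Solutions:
 u(x) = C1*sin(x) + C2*cos(x)


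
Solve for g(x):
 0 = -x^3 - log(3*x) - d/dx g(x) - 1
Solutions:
 g(x) = C1 - x^4/4 - x*log(x) - x*log(3)


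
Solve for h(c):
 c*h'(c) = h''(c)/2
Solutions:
 h(c) = C1 + C2*erfi(c)


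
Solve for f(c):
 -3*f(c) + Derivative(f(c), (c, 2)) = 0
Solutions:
 f(c) = C1*exp(-sqrt(3)*c) + C2*exp(sqrt(3)*c)


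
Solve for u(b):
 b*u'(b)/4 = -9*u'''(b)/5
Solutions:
 u(b) = C1 + Integral(C2*airyai(-30^(1/3)*b/6) + C3*airybi(-30^(1/3)*b/6), b)


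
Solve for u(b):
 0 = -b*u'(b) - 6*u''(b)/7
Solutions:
 u(b) = C1 + C2*erf(sqrt(21)*b/6)


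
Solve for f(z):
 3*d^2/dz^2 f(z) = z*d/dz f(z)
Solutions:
 f(z) = C1 + C2*erfi(sqrt(6)*z/6)


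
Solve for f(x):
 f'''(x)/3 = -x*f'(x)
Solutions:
 f(x) = C1 + Integral(C2*airyai(-3^(1/3)*x) + C3*airybi(-3^(1/3)*x), x)


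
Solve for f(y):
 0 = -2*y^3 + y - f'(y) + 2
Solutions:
 f(y) = C1 - y^4/2 + y^2/2 + 2*y


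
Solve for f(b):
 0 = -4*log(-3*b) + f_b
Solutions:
 f(b) = C1 + 4*b*log(-b) + 4*b*(-1 + log(3))


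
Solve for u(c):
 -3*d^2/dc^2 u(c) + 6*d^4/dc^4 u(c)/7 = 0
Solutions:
 u(c) = C1 + C2*c + C3*exp(-sqrt(14)*c/2) + C4*exp(sqrt(14)*c/2)


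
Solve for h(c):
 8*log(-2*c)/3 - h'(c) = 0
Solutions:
 h(c) = C1 + 8*c*log(-c)/3 + 8*c*(-1 + log(2))/3


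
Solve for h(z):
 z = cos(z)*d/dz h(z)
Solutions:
 h(z) = C1 + Integral(z/cos(z), z)


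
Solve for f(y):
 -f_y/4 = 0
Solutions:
 f(y) = C1


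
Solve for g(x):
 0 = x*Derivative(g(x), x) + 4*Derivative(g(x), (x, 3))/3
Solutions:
 g(x) = C1 + Integral(C2*airyai(-6^(1/3)*x/2) + C3*airybi(-6^(1/3)*x/2), x)


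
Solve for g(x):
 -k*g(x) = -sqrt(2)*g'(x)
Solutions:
 g(x) = C1*exp(sqrt(2)*k*x/2)


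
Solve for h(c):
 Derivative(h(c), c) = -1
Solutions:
 h(c) = C1 - c


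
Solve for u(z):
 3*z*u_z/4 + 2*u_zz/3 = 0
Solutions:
 u(z) = C1 + C2*erf(3*z/4)


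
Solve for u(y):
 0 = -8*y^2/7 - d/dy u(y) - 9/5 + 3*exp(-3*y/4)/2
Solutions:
 u(y) = C1 - 8*y^3/21 - 9*y/5 - 2*exp(-3*y/4)


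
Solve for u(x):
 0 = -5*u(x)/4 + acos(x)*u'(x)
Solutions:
 u(x) = C1*exp(5*Integral(1/acos(x), x)/4)


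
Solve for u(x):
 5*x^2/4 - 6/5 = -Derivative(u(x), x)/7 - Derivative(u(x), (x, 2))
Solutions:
 u(x) = C1 + C2*exp(-x/7) - 35*x^3/12 + 245*x^2/4 - 8491*x/10


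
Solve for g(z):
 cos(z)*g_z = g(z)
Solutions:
 g(z) = C1*sqrt(sin(z) + 1)/sqrt(sin(z) - 1)


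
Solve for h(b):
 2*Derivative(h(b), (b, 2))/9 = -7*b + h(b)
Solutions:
 h(b) = C1*exp(-3*sqrt(2)*b/2) + C2*exp(3*sqrt(2)*b/2) + 7*b


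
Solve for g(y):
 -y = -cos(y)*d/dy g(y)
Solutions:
 g(y) = C1 + Integral(y/cos(y), y)


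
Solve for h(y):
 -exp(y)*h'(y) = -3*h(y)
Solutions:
 h(y) = C1*exp(-3*exp(-y))


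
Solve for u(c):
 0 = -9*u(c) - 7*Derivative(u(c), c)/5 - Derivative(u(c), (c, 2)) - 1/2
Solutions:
 u(c) = (C1*sin(sqrt(851)*c/10) + C2*cos(sqrt(851)*c/10))*exp(-7*c/10) - 1/18


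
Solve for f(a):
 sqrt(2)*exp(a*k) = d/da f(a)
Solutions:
 f(a) = C1 + sqrt(2)*exp(a*k)/k


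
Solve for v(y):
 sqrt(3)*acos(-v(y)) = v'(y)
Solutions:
 Integral(1/acos(-_y), (_y, v(y))) = C1 + sqrt(3)*y


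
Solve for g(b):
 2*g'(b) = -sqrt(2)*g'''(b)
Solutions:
 g(b) = C1 + C2*sin(2^(1/4)*b) + C3*cos(2^(1/4)*b)


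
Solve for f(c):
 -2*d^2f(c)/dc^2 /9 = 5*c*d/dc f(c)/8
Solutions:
 f(c) = C1 + C2*erf(3*sqrt(10)*c/8)


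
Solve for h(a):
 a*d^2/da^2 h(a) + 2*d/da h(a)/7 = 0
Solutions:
 h(a) = C1 + C2*a^(5/7)


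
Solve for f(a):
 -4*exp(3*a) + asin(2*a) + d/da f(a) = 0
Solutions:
 f(a) = C1 - a*asin(2*a) - sqrt(1 - 4*a^2)/2 + 4*exp(3*a)/3


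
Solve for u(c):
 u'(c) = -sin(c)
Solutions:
 u(c) = C1 + cos(c)


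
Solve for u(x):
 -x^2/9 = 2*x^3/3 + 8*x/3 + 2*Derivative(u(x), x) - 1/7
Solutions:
 u(x) = C1 - x^4/12 - x^3/54 - 2*x^2/3 + x/14


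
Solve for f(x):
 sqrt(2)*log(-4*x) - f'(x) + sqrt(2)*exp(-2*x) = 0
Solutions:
 f(x) = C1 + sqrt(2)*x*log(-x) + sqrt(2)*x*(-1 + 2*log(2)) - sqrt(2)*exp(-2*x)/2


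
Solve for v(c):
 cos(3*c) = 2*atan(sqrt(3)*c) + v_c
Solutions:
 v(c) = C1 - 2*c*atan(sqrt(3)*c) + sqrt(3)*log(3*c^2 + 1)/3 + sin(3*c)/3


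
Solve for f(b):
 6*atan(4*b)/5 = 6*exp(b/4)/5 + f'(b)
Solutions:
 f(b) = C1 + 6*b*atan(4*b)/5 - 24*exp(b/4)/5 - 3*log(16*b^2 + 1)/20


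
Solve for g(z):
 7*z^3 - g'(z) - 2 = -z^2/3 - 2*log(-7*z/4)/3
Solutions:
 g(z) = C1 + 7*z^4/4 + z^3/9 + 2*z*log(-z)/3 + z*(-8/3 - 2*log(2) + 2*log(14)/3)


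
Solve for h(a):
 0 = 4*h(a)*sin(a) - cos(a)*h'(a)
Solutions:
 h(a) = C1/cos(a)^4


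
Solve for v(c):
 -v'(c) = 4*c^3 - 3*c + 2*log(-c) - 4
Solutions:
 v(c) = C1 - c^4 + 3*c^2/2 - 2*c*log(-c) + 6*c


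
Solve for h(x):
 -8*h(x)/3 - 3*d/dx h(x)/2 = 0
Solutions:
 h(x) = C1*exp(-16*x/9)


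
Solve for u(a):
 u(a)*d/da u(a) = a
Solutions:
 u(a) = -sqrt(C1 + a^2)
 u(a) = sqrt(C1 + a^2)


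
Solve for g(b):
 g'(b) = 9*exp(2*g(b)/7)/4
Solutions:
 g(b) = 7*log(-sqrt(-1/(C1 + 9*b))) + 7*log(14)/2
 g(b) = 7*log(-1/(C1 + 9*b))/2 + 7*log(14)/2


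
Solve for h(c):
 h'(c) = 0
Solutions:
 h(c) = C1


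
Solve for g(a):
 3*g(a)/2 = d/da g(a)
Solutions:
 g(a) = C1*exp(3*a/2)


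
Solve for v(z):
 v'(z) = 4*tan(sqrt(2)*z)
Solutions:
 v(z) = C1 - 2*sqrt(2)*log(cos(sqrt(2)*z))


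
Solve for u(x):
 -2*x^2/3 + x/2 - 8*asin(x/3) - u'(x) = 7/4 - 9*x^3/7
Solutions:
 u(x) = C1 + 9*x^4/28 - 2*x^3/9 + x^2/4 - 8*x*asin(x/3) - 7*x/4 - 8*sqrt(9 - x^2)


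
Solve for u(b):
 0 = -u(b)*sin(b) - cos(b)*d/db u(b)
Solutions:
 u(b) = C1*cos(b)


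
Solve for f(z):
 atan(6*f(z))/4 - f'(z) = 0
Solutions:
 Integral(1/atan(6*_y), (_y, f(z))) = C1 + z/4


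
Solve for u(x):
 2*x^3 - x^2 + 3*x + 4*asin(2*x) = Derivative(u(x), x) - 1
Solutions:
 u(x) = C1 + x^4/2 - x^3/3 + 3*x^2/2 + 4*x*asin(2*x) + x + 2*sqrt(1 - 4*x^2)


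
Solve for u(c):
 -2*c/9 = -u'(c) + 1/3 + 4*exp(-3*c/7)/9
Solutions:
 u(c) = C1 + c^2/9 + c/3 - 28*exp(-3*c/7)/27


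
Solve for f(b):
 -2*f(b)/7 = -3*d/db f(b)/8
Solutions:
 f(b) = C1*exp(16*b/21)


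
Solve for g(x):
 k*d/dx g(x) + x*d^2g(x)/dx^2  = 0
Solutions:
 g(x) = C1 + x^(1 - re(k))*(C2*sin(log(x)*Abs(im(k))) + C3*cos(log(x)*im(k)))


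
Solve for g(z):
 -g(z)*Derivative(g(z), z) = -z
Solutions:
 g(z) = -sqrt(C1 + z^2)
 g(z) = sqrt(C1 + z^2)


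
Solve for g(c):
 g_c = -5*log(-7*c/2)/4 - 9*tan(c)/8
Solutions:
 g(c) = C1 - 5*c*log(-c)/4 - 5*c*log(7)/4 + 5*c*log(2)/4 + 5*c/4 + 9*log(cos(c))/8


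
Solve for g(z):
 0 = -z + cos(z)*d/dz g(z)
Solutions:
 g(z) = C1 + Integral(z/cos(z), z)


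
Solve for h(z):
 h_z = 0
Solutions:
 h(z) = C1


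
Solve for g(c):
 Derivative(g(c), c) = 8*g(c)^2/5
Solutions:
 g(c) = -5/(C1 + 8*c)


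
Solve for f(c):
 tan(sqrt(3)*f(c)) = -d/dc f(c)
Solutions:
 f(c) = sqrt(3)*(pi - asin(C1*exp(-sqrt(3)*c)))/3
 f(c) = sqrt(3)*asin(C1*exp(-sqrt(3)*c))/3


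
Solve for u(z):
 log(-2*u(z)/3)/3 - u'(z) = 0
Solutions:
 -3*Integral(1/(log(-_y) - log(3) + log(2)), (_y, u(z))) = C1 - z


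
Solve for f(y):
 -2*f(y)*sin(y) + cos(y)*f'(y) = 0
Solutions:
 f(y) = C1/cos(y)^2


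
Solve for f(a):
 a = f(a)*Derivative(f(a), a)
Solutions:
 f(a) = -sqrt(C1 + a^2)
 f(a) = sqrt(C1 + a^2)


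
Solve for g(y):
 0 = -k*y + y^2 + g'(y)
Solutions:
 g(y) = C1 + k*y^2/2 - y^3/3


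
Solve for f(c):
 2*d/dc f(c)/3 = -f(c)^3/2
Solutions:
 f(c) = -sqrt(2)*sqrt(-1/(C1 - 3*c))
 f(c) = sqrt(2)*sqrt(-1/(C1 - 3*c))


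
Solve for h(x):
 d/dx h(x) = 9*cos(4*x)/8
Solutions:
 h(x) = C1 + 9*sin(4*x)/32


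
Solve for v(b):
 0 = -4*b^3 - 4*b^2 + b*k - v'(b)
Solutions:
 v(b) = C1 - b^4 - 4*b^3/3 + b^2*k/2


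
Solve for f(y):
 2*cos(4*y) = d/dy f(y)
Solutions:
 f(y) = C1 + sin(4*y)/2


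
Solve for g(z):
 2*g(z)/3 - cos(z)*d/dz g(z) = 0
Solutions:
 g(z) = C1*(sin(z) + 1)^(1/3)/(sin(z) - 1)^(1/3)


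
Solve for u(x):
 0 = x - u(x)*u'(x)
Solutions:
 u(x) = -sqrt(C1 + x^2)
 u(x) = sqrt(C1 + x^2)


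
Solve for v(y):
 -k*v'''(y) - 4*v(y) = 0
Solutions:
 v(y) = C1*exp(2^(2/3)*y*(-1/k)^(1/3)) + C2*exp(2^(2/3)*y*(-1/k)^(1/3)*(-1 + sqrt(3)*I)/2) + C3*exp(-2^(2/3)*y*(-1/k)^(1/3)*(1 + sqrt(3)*I)/2)


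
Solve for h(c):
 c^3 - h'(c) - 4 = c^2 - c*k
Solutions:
 h(c) = C1 + c^4/4 - c^3/3 + c^2*k/2 - 4*c


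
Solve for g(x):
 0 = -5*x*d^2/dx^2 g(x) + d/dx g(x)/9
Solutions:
 g(x) = C1 + C2*x^(46/45)


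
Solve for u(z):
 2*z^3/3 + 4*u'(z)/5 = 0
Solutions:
 u(z) = C1 - 5*z^4/24


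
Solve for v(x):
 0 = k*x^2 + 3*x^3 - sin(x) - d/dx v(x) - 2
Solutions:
 v(x) = C1 + k*x^3/3 + 3*x^4/4 - 2*x + cos(x)


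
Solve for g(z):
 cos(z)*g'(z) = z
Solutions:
 g(z) = C1 + Integral(z/cos(z), z)


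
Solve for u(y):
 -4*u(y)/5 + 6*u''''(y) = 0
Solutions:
 u(y) = C1*exp(-15^(3/4)*2^(1/4)*y/15) + C2*exp(15^(3/4)*2^(1/4)*y/15) + C3*sin(15^(3/4)*2^(1/4)*y/15) + C4*cos(15^(3/4)*2^(1/4)*y/15)


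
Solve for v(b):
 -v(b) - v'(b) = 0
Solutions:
 v(b) = C1*exp(-b)


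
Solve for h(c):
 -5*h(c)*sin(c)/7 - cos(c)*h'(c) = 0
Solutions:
 h(c) = C1*cos(c)^(5/7)


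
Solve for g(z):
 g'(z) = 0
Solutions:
 g(z) = C1


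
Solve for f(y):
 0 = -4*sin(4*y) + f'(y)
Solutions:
 f(y) = C1 - cos(4*y)


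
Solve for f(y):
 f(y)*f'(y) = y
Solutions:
 f(y) = -sqrt(C1 + y^2)
 f(y) = sqrt(C1 + y^2)


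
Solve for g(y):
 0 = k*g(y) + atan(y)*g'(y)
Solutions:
 g(y) = C1*exp(-k*Integral(1/atan(y), y))


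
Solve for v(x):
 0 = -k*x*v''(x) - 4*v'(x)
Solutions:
 v(x) = C1 + x^(((re(k) - 4)*re(k) + im(k)^2)/(re(k)^2 + im(k)^2))*(C2*sin(4*log(x)*Abs(im(k))/(re(k)^2 + im(k)^2)) + C3*cos(4*log(x)*im(k)/(re(k)^2 + im(k)^2)))


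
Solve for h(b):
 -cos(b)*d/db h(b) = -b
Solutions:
 h(b) = C1 + Integral(b/cos(b), b)


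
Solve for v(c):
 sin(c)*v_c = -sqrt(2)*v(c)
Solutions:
 v(c) = C1*(cos(c) + 1)^(sqrt(2)/2)/(cos(c) - 1)^(sqrt(2)/2)


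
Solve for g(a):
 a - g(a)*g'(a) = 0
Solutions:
 g(a) = -sqrt(C1 + a^2)
 g(a) = sqrt(C1 + a^2)


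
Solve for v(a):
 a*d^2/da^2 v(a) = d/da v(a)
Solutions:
 v(a) = C1 + C2*a^2


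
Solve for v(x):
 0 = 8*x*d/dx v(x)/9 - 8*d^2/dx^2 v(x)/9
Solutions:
 v(x) = C1 + C2*erfi(sqrt(2)*x/2)


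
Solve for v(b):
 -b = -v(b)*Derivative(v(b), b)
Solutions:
 v(b) = -sqrt(C1 + b^2)
 v(b) = sqrt(C1 + b^2)


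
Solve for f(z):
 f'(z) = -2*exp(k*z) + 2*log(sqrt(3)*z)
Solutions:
 f(z) = C1 + 2*z*log(z) + z*(-2 + log(3)) + Piecewise((-2*exp(k*z)/k, Ne(k, 0)), (-2*z, True))


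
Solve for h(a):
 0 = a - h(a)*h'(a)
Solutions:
 h(a) = -sqrt(C1 + a^2)
 h(a) = sqrt(C1 + a^2)


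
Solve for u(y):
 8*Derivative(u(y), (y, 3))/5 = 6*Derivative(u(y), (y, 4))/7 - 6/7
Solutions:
 u(y) = C1 + C2*y + C3*y^2 + C4*exp(28*y/15) - 5*y^3/56


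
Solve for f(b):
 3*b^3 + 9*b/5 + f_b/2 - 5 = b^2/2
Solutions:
 f(b) = C1 - 3*b^4/2 + b^3/3 - 9*b^2/5 + 10*b


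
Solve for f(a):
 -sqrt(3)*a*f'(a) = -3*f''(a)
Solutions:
 f(a) = C1 + C2*erfi(sqrt(2)*3^(3/4)*a/6)


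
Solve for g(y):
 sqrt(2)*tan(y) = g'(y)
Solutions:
 g(y) = C1 - sqrt(2)*log(cos(y))


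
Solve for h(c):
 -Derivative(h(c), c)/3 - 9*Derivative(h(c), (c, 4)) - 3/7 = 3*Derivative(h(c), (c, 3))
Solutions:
 h(c) = C1 + C2*exp(c*(-4 + 2*2^(1/3)/(3*sqrt(93) + 29)^(1/3) + 2^(2/3)*(3*sqrt(93) + 29)^(1/3))/36)*sin(2^(1/3)*sqrt(3)*c*(-2^(1/3)*(3*sqrt(93) + 29)^(1/3) + 2/(3*sqrt(93) + 29)^(1/3))/36) + C3*exp(c*(-4 + 2*2^(1/3)/(3*sqrt(93) + 29)^(1/3) + 2^(2/3)*(3*sqrt(93) + 29)^(1/3))/36)*cos(2^(1/3)*sqrt(3)*c*(-2^(1/3)*(3*sqrt(93) + 29)^(1/3) + 2/(3*sqrt(93) + 29)^(1/3))/36) + C4*exp(-c*(2*2^(1/3)/(3*sqrt(93) + 29)^(1/3) + 2 + 2^(2/3)*(3*sqrt(93) + 29)^(1/3))/18) - 9*c/7


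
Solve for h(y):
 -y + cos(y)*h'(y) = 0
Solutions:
 h(y) = C1 + Integral(y/cos(y), y)


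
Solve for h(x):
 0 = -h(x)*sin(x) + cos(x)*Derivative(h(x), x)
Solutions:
 h(x) = C1/cos(x)


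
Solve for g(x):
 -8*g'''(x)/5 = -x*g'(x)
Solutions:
 g(x) = C1 + Integral(C2*airyai(5^(1/3)*x/2) + C3*airybi(5^(1/3)*x/2), x)


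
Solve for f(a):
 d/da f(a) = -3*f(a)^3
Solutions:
 f(a) = -sqrt(2)*sqrt(-1/(C1 - 3*a))/2
 f(a) = sqrt(2)*sqrt(-1/(C1 - 3*a))/2


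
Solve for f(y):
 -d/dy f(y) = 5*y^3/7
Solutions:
 f(y) = C1 - 5*y^4/28
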